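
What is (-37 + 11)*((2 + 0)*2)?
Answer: -104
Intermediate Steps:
(-37 + 11)*((2 + 0)*2) = -52*2 = -26*4 = -104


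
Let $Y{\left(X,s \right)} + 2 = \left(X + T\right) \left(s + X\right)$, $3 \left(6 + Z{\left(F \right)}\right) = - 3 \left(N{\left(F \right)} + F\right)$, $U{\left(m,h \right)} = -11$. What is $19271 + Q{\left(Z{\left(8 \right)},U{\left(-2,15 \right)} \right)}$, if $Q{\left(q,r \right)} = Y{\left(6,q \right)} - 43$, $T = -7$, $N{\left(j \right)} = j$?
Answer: $19242$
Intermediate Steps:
$Z{\left(F \right)} = -6 - 2 F$ ($Z{\left(F \right)} = -6 + \frac{\left(-3\right) \left(F + F\right)}{3} = -6 + \frac{\left(-3\right) 2 F}{3} = -6 + \frac{\left(-6\right) F}{3} = -6 - 2 F$)
$Y{\left(X,s \right)} = -2 + \left(-7 + X\right) \left(X + s\right)$ ($Y{\left(X,s \right)} = -2 + \left(X - 7\right) \left(s + X\right) = -2 + \left(-7 + X\right) \left(X + s\right)$)
$Q{\left(q,r \right)} = -51 - q$ ($Q{\left(q,r \right)} = \left(-2 + 6^{2} - 42 - 7 q + 6 q\right) - 43 = \left(-2 + 36 - 42 - 7 q + 6 q\right) - 43 = \left(-8 - q\right) - 43 = -51 - q$)
$19271 + Q{\left(Z{\left(8 \right)},U{\left(-2,15 \right)} \right)} = 19271 - \left(45 - 16\right) = 19271 - 29 = 19242$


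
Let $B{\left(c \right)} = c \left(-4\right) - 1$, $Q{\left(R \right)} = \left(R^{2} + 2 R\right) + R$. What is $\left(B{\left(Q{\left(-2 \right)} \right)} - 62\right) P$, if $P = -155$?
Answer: $8525$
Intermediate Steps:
$Q{\left(R \right)} = R^{2} + 3 R$
$B{\left(c \right)} = -1 - 4 c$ ($B{\left(c \right)} = - 4 c - 1 = -1 - 4 c$)
$\left(B{\left(Q{\left(-2 \right)} \right)} - 62\right) P = \left(\left(-1 - 4 \left(- 2 \left(3 - 2\right)\right)\right) - 62\right) \left(-155\right) = \left(\left(-1 - 4 \left(\left(-2\right) 1\right)\right) - 62\right) \left(-155\right) = \left(\left(-1 - -8\right) - 62\right) \left(-155\right) = \left(\left(-1 + 8\right) - 62\right) \left(-155\right) = \left(7 - 62\right) \left(-155\right) = \left(-55\right) \left(-155\right) = 8525$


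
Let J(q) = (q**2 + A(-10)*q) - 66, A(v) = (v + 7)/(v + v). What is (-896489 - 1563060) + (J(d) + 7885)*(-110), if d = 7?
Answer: -6650289/2 ≈ -3.3251e+6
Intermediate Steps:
A(v) = (7 + v)/(2*v) (A(v) = (7 + v)/((2*v)) = (7 + v)*(1/(2*v)) = (7 + v)/(2*v))
J(q) = -66 + q**2 + 3*q/20 (J(q) = (q**2 + ((1/2)*(7 - 10)/(-10))*q) - 66 = (q**2 + ((1/2)*(-1/10)*(-3))*q) - 66 = (q**2 + 3*q/20) - 66 = -66 + q**2 + 3*q/20)
(-896489 - 1563060) + (J(d) + 7885)*(-110) = (-896489 - 1563060) + ((-66 + 7**2 + (3/20)*7) + 7885)*(-110) = -2459549 + ((-66 + 49 + 21/20) + 7885)*(-110) = -2459549 + (-319/20 + 7885)*(-110) = -2459549 + (157381/20)*(-110) = -2459549 - 1731191/2 = -6650289/2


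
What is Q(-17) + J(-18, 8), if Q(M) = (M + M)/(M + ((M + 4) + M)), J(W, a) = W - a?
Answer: -1188/47 ≈ -25.277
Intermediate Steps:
Q(M) = 2*M/(4 + 3*M) (Q(M) = (2*M)/(M + ((4 + M) + M)) = (2*M)/(M + (4 + 2*M)) = (2*M)/(4 + 3*M) = 2*M/(4 + 3*M))
Q(-17) + J(-18, 8) = 2*(-17)/(4 + 3*(-17)) + (-18 - 1*8) = 2*(-17)/(4 - 51) + (-18 - 8) = 2*(-17)/(-47) - 26 = 2*(-17)*(-1/47) - 26 = 34/47 - 26 = -1188/47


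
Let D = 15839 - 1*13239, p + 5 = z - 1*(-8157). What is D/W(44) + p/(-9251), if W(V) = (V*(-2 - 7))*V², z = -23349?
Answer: 132122939/80594712 ≈ 1.6394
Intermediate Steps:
p = -15197 (p = -5 + (-23349 - 1*(-8157)) = -5 + (-23349 + 8157) = -5 - 15192 = -15197)
W(V) = -9*V³ (W(V) = (V*(-9))*V² = (-9*V)*V² = -9*V³)
D = 2600 (D = 15839 - 13239 = 2600)
D/W(44) + p/(-9251) = 2600/((-9*44³)) - 15197/(-9251) = 2600/((-9*85184)) - 15197*(-1/9251) = 2600/(-766656) + 15197/9251 = 2600*(-1/766656) + 15197/9251 = -325/95832 + 15197/9251 = 132122939/80594712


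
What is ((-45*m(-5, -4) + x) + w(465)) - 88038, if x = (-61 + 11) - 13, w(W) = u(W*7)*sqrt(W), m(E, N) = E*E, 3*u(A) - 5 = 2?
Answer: -89226 + 7*sqrt(465)/3 ≈ -89176.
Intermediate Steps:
u(A) = 7/3 (u(A) = 5/3 + (1/3)*2 = 5/3 + 2/3 = 7/3)
m(E, N) = E**2
w(W) = 7*sqrt(W)/3
x = -63 (x = -50 - 13 = -63)
((-45*m(-5, -4) + x) + w(465)) - 88038 = ((-45*(-5)**2 - 63) + 7*sqrt(465)/3) - 88038 = ((-45*25 - 63) + 7*sqrt(465)/3) - 88038 = ((-1125 - 63) + 7*sqrt(465)/3) - 88038 = (-1188 + 7*sqrt(465)/3) - 88038 = -89226 + 7*sqrt(465)/3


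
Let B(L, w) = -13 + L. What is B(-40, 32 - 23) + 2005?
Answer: 1952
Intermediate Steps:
B(-40, 32 - 23) + 2005 = (-13 - 40) + 2005 = -53 + 2005 = 1952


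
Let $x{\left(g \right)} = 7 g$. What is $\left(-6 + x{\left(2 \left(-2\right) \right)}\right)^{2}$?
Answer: $1156$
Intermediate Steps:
$\left(-6 + x{\left(2 \left(-2\right) \right)}\right)^{2} = \left(-6 + 7 \cdot 2 \left(-2\right)\right)^{2} = \left(-6 + 7 \left(-4\right)\right)^{2} = \left(-6 - 28\right)^{2} = \left(-34\right)^{2} = 1156$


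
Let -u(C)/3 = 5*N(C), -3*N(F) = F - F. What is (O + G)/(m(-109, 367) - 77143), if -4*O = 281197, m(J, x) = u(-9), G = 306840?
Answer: -946163/308572 ≈ -3.0663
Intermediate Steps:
N(F) = 0 (N(F) = -(F - F)/3 = -⅓*0 = 0)
u(C) = 0 (u(C) = -15*0 = -3*0 = 0)
m(J, x) = 0
O = -281197/4 (O = -¼*281197 = -281197/4 ≈ -70299.)
(O + G)/(m(-109, 367) - 77143) = (-281197/4 + 306840)/(0 - 77143) = (946163/4)/(-77143) = (946163/4)*(-1/77143) = -946163/308572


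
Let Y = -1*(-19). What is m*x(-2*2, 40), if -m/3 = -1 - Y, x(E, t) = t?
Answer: 2400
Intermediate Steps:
Y = 19
m = 60 (m = -3*(-1 - 1*19) = -3*(-1 - 19) = -3*(-20) = 60)
m*x(-2*2, 40) = 60*40 = 2400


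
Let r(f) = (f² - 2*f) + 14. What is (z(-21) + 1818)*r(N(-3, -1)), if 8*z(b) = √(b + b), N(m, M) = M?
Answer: 30906 + 17*I*√42/8 ≈ 30906.0 + 13.772*I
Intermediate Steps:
z(b) = √2*√b/8 (z(b) = √(b + b)/8 = √(2*b)/8 = (√2*√b)/8 = √2*√b/8)
r(f) = 14 + f² - 2*f
(z(-21) + 1818)*r(N(-3, -1)) = (√2*√(-21)/8 + 1818)*(14 + (-1)² - 2*(-1)) = (√2*(I*√21)/8 + 1818)*(14 + 1 + 2) = (I*√42/8 + 1818)*17 = (1818 + I*√42/8)*17 = 30906 + 17*I*√42/8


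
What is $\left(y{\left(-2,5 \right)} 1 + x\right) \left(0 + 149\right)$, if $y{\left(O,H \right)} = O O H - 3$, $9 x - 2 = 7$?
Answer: $2682$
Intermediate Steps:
$x = 1$ ($x = \frac{2}{9} + \frac{1}{9} \cdot 7 = \frac{2}{9} + \frac{7}{9} = 1$)
$y{\left(O,H \right)} = -3 + H O^{2}$ ($y{\left(O,H \right)} = O^{2} H - 3 = H O^{2} - 3 = -3 + H O^{2}$)
$\left(y{\left(-2,5 \right)} 1 + x\right) \left(0 + 149\right) = \left(\left(-3 + 5 \left(-2\right)^{2}\right) 1 + 1\right) \left(0 + 149\right) = \left(\left(-3 + 5 \cdot 4\right) 1 + 1\right) 149 = \left(\left(-3 + 20\right) 1 + 1\right) 149 = \left(17 \cdot 1 + 1\right) 149 = \left(17 + 1\right) 149 = 18 \cdot 149 = 2682$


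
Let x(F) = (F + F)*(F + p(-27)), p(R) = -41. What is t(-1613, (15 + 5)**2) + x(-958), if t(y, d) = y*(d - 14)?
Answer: 1291466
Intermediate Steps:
t(y, d) = y*(-14 + d)
x(F) = 2*F*(-41 + F) (x(F) = (F + F)*(F - 41) = (2*F)*(-41 + F) = 2*F*(-41 + F))
t(-1613, (15 + 5)**2) + x(-958) = -1613*(-14 + (15 + 5)**2) + 2*(-958)*(-41 - 958) = -1613*(-14 + 20**2) + 2*(-958)*(-999) = -1613*(-14 + 400) + 1914084 = -1613*386 + 1914084 = -622618 + 1914084 = 1291466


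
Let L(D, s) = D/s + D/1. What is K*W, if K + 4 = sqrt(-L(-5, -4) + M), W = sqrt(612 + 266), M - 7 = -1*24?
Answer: sqrt(878)*(-8 + I*sqrt(53))/2 ≈ -118.52 + 107.86*I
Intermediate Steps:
L(D, s) = D + D/s (L(D, s) = D/s + D*1 = D/s + D = D + D/s)
M = -17 (M = 7 - 1*24 = 7 - 24 = -17)
W = sqrt(878) ≈ 29.631
K = -4 + I*sqrt(53)/2 (K = -4 + sqrt(-(-5 - 5/(-4)) - 17) = -4 + sqrt(-(-5 - 5*(-1/4)) - 17) = -4 + sqrt(-(-5 + 5/4) - 17) = -4 + sqrt(-1*(-15/4) - 17) = -4 + sqrt(15/4 - 17) = -4 + sqrt(-53/4) = -4 + I*sqrt(53)/2 ≈ -4.0 + 3.6401*I)
K*W = (-4 + I*sqrt(53)/2)*sqrt(878) = sqrt(878)*(-4 + I*sqrt(53)/2)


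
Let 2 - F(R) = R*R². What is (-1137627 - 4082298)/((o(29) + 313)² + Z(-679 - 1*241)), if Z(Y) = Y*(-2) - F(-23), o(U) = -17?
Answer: -5219925/77287 ≈ -67.540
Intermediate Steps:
F(R) = 2 - R³ (F(R) = 2 - R*R² = 2 - R³)
Z(Y) = -12169 - 2*Y (Z(Y) = Y*(-2) - (2 - 1*(-23)³) = -2*Y - (2 - 1*(-12167)) = -2*Y - (2 + 12167) = -2*Y - 1*12169 = -2*Y - 12169 = -12169 - 2*Y)
(-1137627 - 4082298)/((o(29) + 313)² + Z(-679 - 1*241)) = (-1137627 - 4082298)/((-17 + 313)² + (-12169 - 2*(-679 - 1*241))) = -5219925/(296² + (-12169 - 2*(-679 - 241))) = -5219925/(87616 + (-12169 - 2*(-920))) = -5219925/(87616 + (-12169 + 1840)) = -5219925/(87616 - 10329) = -5219925/77287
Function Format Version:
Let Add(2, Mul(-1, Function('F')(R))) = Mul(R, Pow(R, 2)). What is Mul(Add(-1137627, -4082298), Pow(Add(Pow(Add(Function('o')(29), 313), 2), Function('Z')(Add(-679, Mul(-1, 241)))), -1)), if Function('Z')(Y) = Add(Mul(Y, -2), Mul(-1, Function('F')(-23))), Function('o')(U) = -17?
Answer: Rational(-5219925, 77287) ≈ -67.540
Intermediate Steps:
Function('F')(R) = Add(2, Mul(-1, Pow(R, 3))) (Function('F')(R) = Add(2, Mul(-1, Mul(R, Pow(R, 2)))) = Add(2, Mul(-1, Pow(R, 3))))
Function('Z')(Y) = Add(-12169, Mul(-2, Y)) (Function('Z')(Y) = Add(Mul(Y, -2), Mul(-1, Add(2, Mul(-1, Pow(-23, 3))))) = Add(Mul(-2, Y), Mul(-1, Add(2, Mul(-1, -12167)))) = Add(Mul(-2, Y), Mul(-1, Add(2, 12167))) = Add(Mul(-2, Y), Mul(-1, 12169)) = Add(Mul(-2, Y), -12169) = Add(-12169, Mul(-2, Y)))
Mul(Add(-1137627, -4082298), Pow(Add(Pow(Add(Function('o')(29), 313), 2), Function('Z')(Add(-679, Mul(-1, 241)))), -1)) = Mul(Add(-1137627, -4082298), Pow(Add(Pow(Add(-17, 313), 2), Add(-12169, Mul(-2, Add(-679, Mul(-1, 241))))), -1)) = Mul(-5219925, Pow(Add(Pow(296, 2), Add(-12169, Mul(-2, Add(-679, -241)))), -1)) = Mul(-5219925, Pow(Add(87616, Add(-12169, Mul(-2, -920))), -1)) = Mul(-5219925, Pow(Add(87616, Add(-12169, 1840)), -1)) = Mul(-5219925, Pow(Add(87616, -10329), -1)) = Mul(-5219925, Pow(77287, -1)) = Mul(-5219925, Rational(1, 77287)) = Rational(-5219925, 77287)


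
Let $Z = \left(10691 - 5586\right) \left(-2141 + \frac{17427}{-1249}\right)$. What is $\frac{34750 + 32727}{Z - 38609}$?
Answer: $- \frac{84278773}{13788513921} \approx -0.0061122$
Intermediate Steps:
$Z = - \frac{13740291280}{1249}$ ($Z = 5105 \left(-2141 + 17427 \left(- \frac{1}{1249}\right)\right) = 5105 \left(-2141 - \frac{17427}{1249}\right) = 5105 \left(- \frac{2691536}{1249}\right) = - \frac{13740291280}{1249} \approx -1.1001 \cdot 10^{7}$)
$\frac{34750 + 32727}{Z - 38609} = \frac{34750 + 32727}{- \frac{13740291280}{1249} - 38609} = \frac{67477}{- \frac{13788513921}{1249}} = 67477 \left(- \frac{1249}{13788513921}\right) = - \frac{84278773}{13788513921}$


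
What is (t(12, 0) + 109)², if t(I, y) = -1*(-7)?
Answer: 13456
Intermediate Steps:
t(I, y) = 7
(t(12, 0) + 109)² = (7 + 109)² = 116² = 13456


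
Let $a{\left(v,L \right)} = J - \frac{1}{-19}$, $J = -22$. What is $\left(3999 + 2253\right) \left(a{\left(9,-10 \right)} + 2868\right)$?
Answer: $\frac{338076900}{19} \approx 1.7794 \cdot 10^{7}$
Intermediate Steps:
$a{\left(v,L \right)} = - \frac{417}{19}$ ($a{\left(v,L \right)} = -22 - \frac{1}{-19} = -22 - - \frac{1}{19} = -22 + \frac{1}{19} = - \frac{417}{19}$)
$\left(3999 + 2253\right) \left(a{\left(9,-10 \right)} + 2868\right) = \left(3999 + 2253\right) \left(- \frac{417}{19} + 2868\right) = 6252 \cdot \frac{54075}{19} = \frac{338076900}{19}$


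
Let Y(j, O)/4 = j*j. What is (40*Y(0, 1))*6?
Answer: 0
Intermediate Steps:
Y(j, O) = 4*j**2 (Y(j, O) = 4*(j*j) = 4*j**2)
(40*Y(0, 1))*6 = (40*(4*0**2))*6 = (40*(4*0))*6 = (40*0)*6 = 0*6 = 0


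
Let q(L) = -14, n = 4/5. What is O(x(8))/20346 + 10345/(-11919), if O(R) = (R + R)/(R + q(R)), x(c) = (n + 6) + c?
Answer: -70012789/80834658 ≈ -0.86612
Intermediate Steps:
n = 4/5 (n = 4*(1/5) = 4/5 ≈ 0.80000)
x(c) = 34/5 + c (x(c) = (4/5 + 6) + c = 34/5 + c)
O(R) = 2*R/(-14 + R) (O(R) = (R + R)/(R - 14) = (2*R)/(-14 + R) = 2*R/(-14 + R))
O(x(8))/20346 + 10345/(-11919) = (2*(34/5 + 8)/(-14 + (34/5 + 8)))/20346 + 10345/(-11919) = (2*(74/5)/(-14 + 74/5))*(1/20346) + 10345*(-1/11919) = (2*(74/5)/(4/5))*(1/20346) - 10345/11919 = (2*(74/5)*(5/4))*(1/20346) - 10345/11919 = 37*(1/20346) - 10345/11919 = 37/20346 - 10345/11919 = -70012789/80834658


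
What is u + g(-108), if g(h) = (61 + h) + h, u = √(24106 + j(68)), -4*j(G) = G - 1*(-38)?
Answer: -155 + 3*√10702/2 ≈ 0.17571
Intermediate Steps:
j(G) = -19/2 - G/4 (j(G) = -(G - 1*(-38))/4 = -(G + 38)/4 = -(38 + G)/4 = -19/2 - G/4)
u = 3*√10702/2 (u = √(24106 + (-19/2 - ¼*68)) = √(24106 + (-19/2 - 17)) = √(24106 - 53/2) = √(48159/2) = 3*√10702/2 ≈ 155.18)
g(h) = 61 + 2*h
u + g(-108) = 3*√10702/2 + (61 + 2*(-108)) = 3*√10702/2 + (61 - 216) = 3*√10702/2 - 155 = -155 + 3*√10702/2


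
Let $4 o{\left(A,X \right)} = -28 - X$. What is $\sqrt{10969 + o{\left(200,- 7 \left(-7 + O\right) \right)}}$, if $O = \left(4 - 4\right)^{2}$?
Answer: $\frac{\sqrt{43799}}{2} \approx 104.64$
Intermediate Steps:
$O = 0$ ($O = 0^{2} = 0$)
$o{\left(A,X \right)} = -7 - \frac{X}{4}$ ($o{\left(A,X \right)} = \frac{-28 - X}{4} = -7 - \frac{X}{4}$)
$\sqrt{10969 + o{\left(200,- 7 \left(-7 + O\right) \right)}} = \sqrt{10969 - \left(7 + \frac{\left(-7\right) \left(-7 + 0\right)}{4}\right)} = \sqrt{10969 - \left(7 + \frac{\left(-7\right) \left(-7\right)}{4}\right)} = \sqrt{10969 - \frac{77}{4}} = \sqrt{\frac{43799}{4}} = \frac{\sqrt{43799}}{2}$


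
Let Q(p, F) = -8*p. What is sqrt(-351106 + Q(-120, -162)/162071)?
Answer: I*sqrt(54571031483794)/12467 ≈ 592.54*I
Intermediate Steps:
sqrt(-351106 + Q(-120, -162)/162071) = sqrt(-351106 - 8*(-120)/162071) = sqrt(-351106 + 960*(1/162071)) = sqrt(-351106 + 960/162071) = sqrt(-56904099566/162071) = I*sqrt(54571031483794)/12467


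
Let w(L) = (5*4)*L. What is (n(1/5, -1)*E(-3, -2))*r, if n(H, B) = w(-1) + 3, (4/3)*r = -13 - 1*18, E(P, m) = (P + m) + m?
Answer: -11067/4 ≈ -2766.8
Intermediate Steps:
w(L) = 20*L
E(P, m) = P + 2*m
r = -93/4 (r = 3*(-13 - 1*18)/4 = 3*(-13 - 18)/4 = (3/4)*(-31) = -93/4 ≈ -23.250)
n(H, B) = -17 (n(H, B) = 20*(-1) + 3 = -20 + 3 = -17)
(n(1/5, -1)*E(-3, -2))*r = -17*(-3 + 2*(-2))*(-93/4) = -17*(-3 - 4)*(-93/4) = -17*(-7)*(-93/4) = 119*(-93/4) = -11067/4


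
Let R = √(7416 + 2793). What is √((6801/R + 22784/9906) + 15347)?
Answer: √(4360628903890984491 + 189256204083609*√10209)/16855059 ≈ 124.16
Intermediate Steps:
R = √10209 ≈ 101.04
√((6801/R + 22784/9906) + 15347) = √((6801/(√10209) + 22784/9906) + 15347) = √((6801*(√10209/10209) + 22784*(1/9906)) + 15347) = √((2267*√10209/3403 + 11392/4953) + 15347) = √((11392/4953 + 2267*√10209/3403) + 15347) = √(76025083/4953 + 2267*√10209/3403)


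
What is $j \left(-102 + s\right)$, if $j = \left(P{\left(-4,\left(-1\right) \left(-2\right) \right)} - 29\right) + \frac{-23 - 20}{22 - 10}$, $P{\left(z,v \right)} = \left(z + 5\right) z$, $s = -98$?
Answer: $\frac{21950}{3} \approx 7316.7$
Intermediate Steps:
$P{\left(z,v \right)} = z \left(5 + z\right)$ ($P{\left(z,v \right)} = \left(5 + z\right) z = z \left(5 + z\right)$)
$j = - \frac{439}{12}$ ($j = \left(- 4 \left(5 - 4\right) - 29\right) + \frac{-23 - 20}{22 - 10} = \left(\left(-4\right) 1 - 29\right) - \frac{43}{12} = \left(-4 - 29\right) - \frac{43}{12} = -33 - \frac{43}{12} = - \frac{439}{12} \approx -36.583$)
$j \left(-102 + s\right) = - \frac{439 \left(-102 - 98\right)}{12} = \left(- \frac{439}{12}\right) \left(-200\right) = \frac{21950}{3}$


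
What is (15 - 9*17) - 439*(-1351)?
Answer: 592951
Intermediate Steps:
(15 - 9*17) - 439*(-1351) = (15 - 153) + 593089 = -138 + 593089 = 592951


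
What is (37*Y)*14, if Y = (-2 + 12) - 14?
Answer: -2072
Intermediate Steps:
Y = -4 (Y = 10 - 14 = -4)
(37*Y)*14 = (37*(-4))*14 = -148*14 = -2072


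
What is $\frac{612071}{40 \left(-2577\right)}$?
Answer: $- \frac{612071}{103080} \approx -5.9378$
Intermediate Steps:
$\frac{612071}{40 \left(-2577\right)} = \frac{612071}{-103080} = 612071 \left(- \frac{1}{103080}\right) = - \frac{612071}{103080}$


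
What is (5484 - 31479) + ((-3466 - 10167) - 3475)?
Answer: -43103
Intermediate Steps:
(5484 - 31479) + ((-3466 - 10167) - 3475) = -25995 + (-13633 - 3475) = -25995 - 17108 = -43103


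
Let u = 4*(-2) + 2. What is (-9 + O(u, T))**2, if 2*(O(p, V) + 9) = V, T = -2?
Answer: 361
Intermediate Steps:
u = -6 (u = -8 + 2 = -6)
O(p, V) = -9 + V/2
(-9 + O(u, T))**2 = (-9 + (-9 + (1/2)*(-2)))**2 = (-9 + (-9 - 1))**2 = (-9 - 10)**2 = (-19)**2 = 361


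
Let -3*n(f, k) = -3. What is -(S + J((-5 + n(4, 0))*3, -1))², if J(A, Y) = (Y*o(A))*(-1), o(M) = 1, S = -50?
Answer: -2401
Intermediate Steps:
n(f, k) = 1 (n(f, k) = -⅓*(-3) = 1)
J(A, Y) = -Y (J(A, Y) = (Y*1)*(-1) = Y*(-1) = -Y)
-(S + J((-5 + n(4, 0))*3, -1))² = -(-50 - 1*(-1))² = -(-50 + 1)² = -1*(-49)² = -1*2401 = -2401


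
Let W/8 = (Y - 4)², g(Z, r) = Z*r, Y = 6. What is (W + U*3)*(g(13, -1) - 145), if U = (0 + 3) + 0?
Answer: -6478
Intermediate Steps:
W = 32 (W = 8*(6 - 4)² = 8*2² = 8*4 = 32)
U = 3 (U = 3 + 0 = 3)
(W + U*3)*(g(13, -1) - 145) = (32 + 3*3)*(13*(-1) - 145) = (32 + 9)*(-13 - 145) = 41*(-158) = -6478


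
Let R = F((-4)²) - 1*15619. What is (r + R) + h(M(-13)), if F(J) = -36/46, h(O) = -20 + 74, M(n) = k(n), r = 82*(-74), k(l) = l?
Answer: -497577/23 ≈ -21634.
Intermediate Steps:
r = -6068
M(n) = n
h(O) = 54
F(J) = -18/23 (F(J) = -36*1/46 = -18/23)
R = -359255/23 (R = -18/23 - 1*15619 = -18/23 - 15619 = -359255/23 ≈ -15620.)
(r + R) + h(M(-13)) = (-6068 - 359255/23) + 54 = -498819/23 + 54 = -497577/23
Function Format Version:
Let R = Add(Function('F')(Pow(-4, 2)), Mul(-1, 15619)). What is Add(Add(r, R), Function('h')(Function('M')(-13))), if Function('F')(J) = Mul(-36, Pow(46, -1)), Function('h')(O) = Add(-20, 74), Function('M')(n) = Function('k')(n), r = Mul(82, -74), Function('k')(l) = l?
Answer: Rational(-497577, 23) ≈ -21634.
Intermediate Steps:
r = -6068
Function('M')(n) = n
Function('h')(O) = 54
Function('F')(J) = Rational(-18, 23) (Function('F')(J) = Mul(-36, Rational(1, 46)) = Rational(-18, 23))
R = Rational(-359255, 23) (R = Add(Rational(-18, 23), Mul(-1, 15619)) = Add(Rational(-18, 23), -15619) = Rational(-359255, 23) ≈ -15620.)
Add(Add(r, R), Function('h')(Function('M')(-13))) = Add(Add(-6068, Rational(-359255, 23)), 54) = Add(Rational(-498819, 23), 54) = Rational(-497577, 23)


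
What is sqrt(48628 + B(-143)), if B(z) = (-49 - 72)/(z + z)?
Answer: sqrt(32872814)/26 ≈ 220.52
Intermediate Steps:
B(z) = -121/(2*z) (B(z) = -121*1/(2*z) = -121/(2*z))
sqrt(48628 + B(-143)) = sqrt(48628 - 121/2/(-143)) = sqrt(48628 - 121/2*(-1/143)) = sqrt(48628 + 11/26) = sqrt(1264339/26) = sqrt(32872814)/26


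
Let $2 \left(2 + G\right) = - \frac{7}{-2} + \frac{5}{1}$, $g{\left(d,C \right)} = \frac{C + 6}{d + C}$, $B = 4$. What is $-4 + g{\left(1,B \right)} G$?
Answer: $\frac{1}{2} \approx 0.5$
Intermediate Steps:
$g{\left(d,C \right)} = \frac{6 + C}{C + d}$
$G = \frac{9}{4}$ ($G = -2 + \frac{- \frac{7}{-2} + \frac{5}{1}}{2} = -2 + \frac{\left(-7\right) \left(- \frac{1}{2}\right) + 5 \cdot 1}{2} = -2 + \frac{\frac{7}{2} + 5}{2} = -2 + \frac{1}{2} \cdot \frac{17}{2} = -2 + \frac{17}{4} = \frac{9}{4} \approx 2.25$)
$-4 + g{\left(1,B \right)} G = -4 + \frac{6 + 4}{4 + 1} \cdot \frac{9}{4} = -4 + \frac{1}{5} \cdot 10 \cdot \frac{9}{4} = -4 + 2 \cdot \frac{9}{4} = -4 + \frac{9}{2} = \frac{1}{2}$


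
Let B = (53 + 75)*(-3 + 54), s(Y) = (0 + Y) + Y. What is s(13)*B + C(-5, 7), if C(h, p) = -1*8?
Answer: 169720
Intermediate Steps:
C(h, p) = -8
s(Y) = 2*Y (s(Y) = Y + Y = 2*Y)
B = 6528 (B = 128*51 = 6528)
s(13)*B + C(-5, 7) = (2*13)*6528 - 8 = 26*6528 - 8 = 169728 - 8 = 169720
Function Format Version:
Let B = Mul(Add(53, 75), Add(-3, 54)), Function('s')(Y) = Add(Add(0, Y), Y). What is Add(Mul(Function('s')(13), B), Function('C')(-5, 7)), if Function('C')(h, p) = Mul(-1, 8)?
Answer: 169720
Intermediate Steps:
Function('C')(h, p) = -8
Function('s')(Y) = Mul(2, Y) (Function('s')(Y) = Add(Y, Y) = Mul(2, Y))
B = 6528 (B = Mul(128, 51) = 6528)
Add(Mul(Function('s')(13), B), Function('C')(-5, 7)) = Add(Mul(Mul(2, 13), 6528), -8) = Add(Mul(26, 6528), -8) = Add(169728, -8) = 169720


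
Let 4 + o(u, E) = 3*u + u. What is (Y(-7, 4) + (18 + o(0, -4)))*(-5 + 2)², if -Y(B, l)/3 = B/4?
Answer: 693/4 ≈ 173.25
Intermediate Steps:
Y(B, l) = -3*B/4
o(u, E) = -4 + 4*u (o(u, E) = -4 + (3*u + u) = -4 + 4*u)
(Y(-7, 4) + (18 + o(0, -4)))*(-5 + 2)² = (-¾*(-7) + (18 + (-4 + 4*0)))*(-5 + 2)² = (21/4 + (18 + (-4 + 0)))*(-3)² = (21/4 + (18 - 4))*9 = (21/4 + 14)*9 = (77/4)*9 = 693/4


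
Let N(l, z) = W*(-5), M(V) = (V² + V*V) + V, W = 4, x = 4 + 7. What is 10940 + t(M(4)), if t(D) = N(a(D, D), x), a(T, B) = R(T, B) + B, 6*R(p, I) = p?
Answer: 10920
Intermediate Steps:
R(p, I) = p/6
a(T, B) = B + T/6 (a(T, B) = T/6 + B = B + T/6)
x = 11
M(V) = V + 2*V² (M(V) = (V² + V²) + V = 2*V² + V = V + 2*V²)
N(l, z) = -20 (N(l, z) = 4*(-5) = -20)
t(D) = -20
10940 + t(M(4)) = 10940 - 20 = 10920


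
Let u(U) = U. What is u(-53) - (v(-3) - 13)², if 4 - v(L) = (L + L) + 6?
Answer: -134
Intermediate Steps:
v(L) = -2 - 2*L (v(L) = 4 - ((L + L) + 6) = 4 - (2*L + 6) = 4 - (6 + 2*L) = 4 + (-6 - 2*L) = -2 - 2*L)
u(-53) - (v(-3) - 13)² = -53 - ((-2 - 2*(-3)) - 13)² = -53 - ((-2 + 6) - 13)² = -53 - (4 - 13)² = -53 - 1*(-9)² = -53 - 1*81 = -53 - 81 = -134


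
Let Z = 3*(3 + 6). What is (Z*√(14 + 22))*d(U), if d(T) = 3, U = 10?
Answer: 486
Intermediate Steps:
Z = 27 (Z = 3*9 = 27)
(Z*√(14 + 22))*d(U) = (27*√(14 + 22))*3 = (27*√36)*3 = (27*6)*3 = 162*3 = 486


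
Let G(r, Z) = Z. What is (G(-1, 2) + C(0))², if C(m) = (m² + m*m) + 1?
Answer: 9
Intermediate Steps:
C(m) = 1 + 2*m² (C(m) = (m² + m²) + 1 = 2*m² + 1 = 1 + 2*m²)
(G(-1, 2) + C(0))² = (2 + (1 + 2*0²))² = (2 + (1 + 2*0))² = (2 + (1 + 0))² = (2 + 1)² = 3² = 9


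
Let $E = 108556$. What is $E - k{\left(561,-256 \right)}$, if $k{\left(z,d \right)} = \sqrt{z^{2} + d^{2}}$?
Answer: $108556 - \sqrt{380257} \approx 1.0794 \cdot 10^{5}$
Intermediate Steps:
$k{\left(z,d \right)} = \sqrt{d^{2} + z^{2}}$
$E - k{\left(561,-256 \right)} = 108556 - \sqrt{\left(-256\right)^{2} + 561^{2}} = 108556 - \sqrt{65536 + 314721} = 108556 - \sqrt{380257}$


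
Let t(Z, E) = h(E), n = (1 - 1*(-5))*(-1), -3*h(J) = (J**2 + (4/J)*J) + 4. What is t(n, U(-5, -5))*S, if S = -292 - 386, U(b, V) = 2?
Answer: 2712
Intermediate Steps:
h(J) = -8/3 - J**2/3 (h(J) = -((J**2 + (4/J)*J) + 4)/3 = -((J**2 + 4) + 4)/3 = -((4 + J**2) + 4)/3 = -(8 + J**2)/3 = -8/3 - J**2/3)
n = -6 (n = (1 + 5)*(-1) = 6*(-1) = -6)
t(Z, E) = -8/3 - E**2/3
S = -678
t(n, U(-5, -5))*S = (-8/3 - 1/3*2**2)*(-678) = (-8/3 - 1/3*4)*(-678) = (-8/3 - 4/3)*(-678) = -4*(-678) = 2712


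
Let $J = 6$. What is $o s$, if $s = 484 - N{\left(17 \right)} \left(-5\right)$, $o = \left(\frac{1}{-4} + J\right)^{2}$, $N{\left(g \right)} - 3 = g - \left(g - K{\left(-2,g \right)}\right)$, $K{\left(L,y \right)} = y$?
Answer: $\frac{38617}{2} \approx 19309.0$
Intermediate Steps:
$N{\left(g \right)} = 3 + g$ ($N{\left(g \right)} = 3 + \left(g + \left(g - g\right)\right) = 3 + \left(g + 0\right) = 3 + g$)
$o = \frac{529}{16}$ ($o = \left(\frac{1}{-4} + 6\right)^{2} = \left(- \frac{1}{4} + 6\right)^{2} = \left(\frac{23}{4}\right)^{2} = \frac{529}{16} \approx 33.063$)
$s = 584$ ($s = 484 - \left(3 + 17\right) \left(-5\right) = 484 - 20 \left(-5\right) = 484 - -100 = 484 + 100 = 584$)
$o s = \frac{529}{16} \cdot 584 = \frac{38617}{2}$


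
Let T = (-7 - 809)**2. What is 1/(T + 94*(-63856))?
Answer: -1/5336608 ≈ -1.8739e-7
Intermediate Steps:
T = 665856 (T = (-816)**2 = 665856)
1/(T + 94*(-63856)) = 1/(665856 + 94*(-63856)) = 1/(665856 - 6002464) = 1/(-5336608) = -1/5336608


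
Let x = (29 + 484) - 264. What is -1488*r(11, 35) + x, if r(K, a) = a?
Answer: -51831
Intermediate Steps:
x = 249 (x = 513 - 264 = 249)
-1488*r(11, 35) + x = -1488*35 + 249 = -52080 + 249 = -51831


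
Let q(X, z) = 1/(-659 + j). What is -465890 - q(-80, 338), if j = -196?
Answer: -398335949/855 ≈ -4.6589e+5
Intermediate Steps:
q(X, z) = -1/855 (q(X, z) = 1/(-659 - 196) = 1/(-855) = -1/855)
-465890 - q(-80, 338) = -465890 - 1*(-1/855) = -465890 + 1/855 = -398335949/855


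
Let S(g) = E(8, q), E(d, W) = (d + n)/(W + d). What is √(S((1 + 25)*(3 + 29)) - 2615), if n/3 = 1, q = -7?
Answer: 2*I*√651 ≈ 51.029*I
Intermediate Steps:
n = 3 (n = 3*1 = 3)
E(d, W) = (3 + d)/(W + d) (E(d, W) = (d + 3)/(W + d) = (3 + d)/(W + d))
S(g) = 11 (S(g) = (3 + 8)/(-7 + 8) = 11/1 = 1*11 = 11)
√(S((1 + 25)*(3 + 29)) - 2615) = √(11 - 2615) = √(-2604) = 2*I*√651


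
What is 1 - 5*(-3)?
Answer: 16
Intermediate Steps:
1 - 5*(-3) = 1 + 15 = 16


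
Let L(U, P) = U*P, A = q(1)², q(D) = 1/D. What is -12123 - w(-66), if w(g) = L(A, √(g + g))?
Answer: -12123 - 2*I*√33 ≈ -12123.0 - 11.489*I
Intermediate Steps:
A = 1 (A = (1/1)² = 1² = 1)
L(U, P) = P*U
w(g) = √2*√g (w(g) = √(g + g)*1 = √(2*g)*1 = (√2*√g)*1 = √2*√g)
-12123 - w(-66) = -12123 - √2*√(-66) = -12123 - √2*I*√66 = -12123 - 2*I*√33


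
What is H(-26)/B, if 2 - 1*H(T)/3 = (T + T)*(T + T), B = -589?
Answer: 8106/589 ≈ 13.762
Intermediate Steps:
H(T) = 6 - 12*T² (H(T) = 6 - 3*(T + T)*(T + T) = 6 - 3*2*T*2*T = 6 - 12*T²)
H(-26)/B = (6 - 12*(-26)²)/(-589) = (6 - 12*676)*(-1/589) = (6 - 8112)*(-1/589) = -8106*(-1/589) = 8106/589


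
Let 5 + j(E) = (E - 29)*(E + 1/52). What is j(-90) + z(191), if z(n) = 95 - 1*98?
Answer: 556385/52 ≈ 10700.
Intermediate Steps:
z(n) = -3 (z(n) = 95 - 98 = -3)
j(E) = -5 + (-29 + E)*(1/52 + E) (j(E) = -5 + (E - 29)*(E + 1/52) = -5 + (-29 + E)*(E + 1/52) = -5 + (-29 + E)*(1/52 + E))
j(-90) + z(191) = (-289/52 + (-90)² - 1507/52*(-90)) - 3 = (-289/52 + 8100 + 67815/26) - 3 = 556541/52 - 3 = 556385/52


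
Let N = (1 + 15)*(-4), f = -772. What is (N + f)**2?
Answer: 698896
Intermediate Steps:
N = -64 (N = 16*(-4) = -64)
(N + f)**2 = (-64 - 772)**2 = (-836)**2 = 698896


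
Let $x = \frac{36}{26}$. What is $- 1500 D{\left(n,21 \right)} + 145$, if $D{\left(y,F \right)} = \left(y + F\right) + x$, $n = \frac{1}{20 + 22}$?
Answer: $- \frac{3045555}{91} \approx -33468.0$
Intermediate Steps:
$n = \frac{1}{42} \approx 0.02381$
$x = \frac{18}{13}$ ($x = 36 \cdot \frac{1}{26} = \frac{18}{13} \approx 1.3846$)
$D{\left(y,F \right)} = \frac{18}{13} + F + y$ ($D{\left(y,F \right)} = \left(y + F\right) + \frac{18}{13} = \left(F + y\right) + \frac{18}{13} = \frac{18}{13} + F + y$)
$- 1500 D{\left(n,21 \right)} + 145 = - 1500 \left(\frac{18}{13} + 21 + \frac{1}{42}\right) + 145 = \left(-1500\right) \frac{12235}{546} + 145 = - \frac{3058750}{91} + 145 = - \frac{3045555}{91}$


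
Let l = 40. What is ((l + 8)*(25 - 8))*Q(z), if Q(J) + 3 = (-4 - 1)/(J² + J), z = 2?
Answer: -3128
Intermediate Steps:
Q(J) = -3 - 5/(J + J²) (Q(J) = -3 + (-4 - 1)/(J² + J) = -3 - 5/(J + J²))
((l + 8)*(25 - 8))*Q(z) = ((40 + 8)*(25 - 8))*((-5 - 3*2 - 3*2²)/(2*(1 + 2))) = (48*17)*((½)*(-5 - 6 - 3*4)/3) = 816*((½)*(⅓)*(-5 - 6 - 12)) = 816*((½)*(⅓)*(-23)) = 816*(-23/6) = -3128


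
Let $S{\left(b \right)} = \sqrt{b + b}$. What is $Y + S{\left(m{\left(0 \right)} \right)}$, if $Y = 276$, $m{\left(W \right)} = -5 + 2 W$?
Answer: $276 + i \sqrt{10} \approx 276.0 + 3.1623 i$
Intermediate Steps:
$S{\left(b \right)} = \sqrt{2} \sqrt{b}$ ($S{\left(b \right)} = \sqrt{2 b} = \sqrt{2} \sqrt{b}$)
$Y + S{\left(m{\left(0 \right)} \right)} = 276 + \sqrt{2} \sqrt{-5 + 2 \cdot 0} = 276 + \sqrt{2} \sqrt{-5 + 0} = 276 + \sqrt{2} \sqrt{-5} = 276 + \sqrt{2} i \sqrt{5} = 276 + i \sqrt{10}$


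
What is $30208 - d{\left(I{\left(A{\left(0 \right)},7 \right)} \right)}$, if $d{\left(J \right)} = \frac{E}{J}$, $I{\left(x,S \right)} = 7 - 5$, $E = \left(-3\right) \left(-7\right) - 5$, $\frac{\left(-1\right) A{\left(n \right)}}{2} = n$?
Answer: $30200$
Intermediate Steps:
$A{\left(n \right)} = - 2 n$
$E = 16$ ($E = 21 - 5 = 16$)
$I{\left(x,S \right)} = 2$ ($I{\left(x,S \right)} = 7 - 5 = 2$)
$d{\left(J \right)} = \frac{16}{J}$
$30208 - d{\left(I{\left(A{\left(0 \right)},7 \right)} \right)} = 30208 - \frac{16}{2} = 30208 - 16 \cdot \frac{1}{2} = 30208 - 8 = 30200$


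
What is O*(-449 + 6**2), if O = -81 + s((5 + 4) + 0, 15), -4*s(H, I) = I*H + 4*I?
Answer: 214347/4 ≈ 53587.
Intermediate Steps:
s(H, I) = -I - H*I/4 (s(H, I) = -(I*H + 4*I)/4 = -(H*I + 4*I)/4 = -(4*I + H*I)/4 = -I - H*I/4)
O = -519/4 (O = -81 - 1/4*15*(4 + ((5 + 4) + 0)) = -81 - 1/4*15*(4 + (9 + 0)) = -81 - 1/4*15*(4 + 9) = -81 - 1/4*15*13 = -81 - 195/4 = -519/4 ≈ -129.75)
O*(-449 + 6**2) = -519*(-449 + 6**2)/4 = -519*(-449 + 36)/4 = -519/4*(-413) = 214347/4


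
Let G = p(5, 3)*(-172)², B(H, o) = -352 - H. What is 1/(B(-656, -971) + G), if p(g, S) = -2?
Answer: -1/58864 ≈ -1.6988e-5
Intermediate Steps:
G = -59168 (G = -2*(-172)² = -2*29584 = -59168)
1/(B(-656, -971) + G) = 1/((-352 - 1*(-656)) - 59168) = 1/((-352 + 656) - 59168) = 1/(304 - 59168) = 1/(-58864) = -1/58864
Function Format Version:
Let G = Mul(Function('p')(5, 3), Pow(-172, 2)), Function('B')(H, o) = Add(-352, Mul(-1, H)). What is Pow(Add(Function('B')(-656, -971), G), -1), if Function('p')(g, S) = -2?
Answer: Rational(-1, 58864) ≈ -1.6988e-5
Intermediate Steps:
G = -59168 (G = Mul(-2, Pow(-172, 2)) = Mul(-2, 29584) = -59168)
Pow(Add(Function('B')(-656, -971), G), -1) = Pow(Add(Add(-352, Mul(-1, -656)), -59168), -1) = Pow(Add(Add(-352, 656), -59168), -1) = Pow(Add(304, -59168), -1) = Pow(-58864, -1) = Rational(-1, 58864)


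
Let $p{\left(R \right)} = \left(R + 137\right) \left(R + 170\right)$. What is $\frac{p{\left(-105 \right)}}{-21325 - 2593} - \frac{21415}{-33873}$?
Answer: $\frac{220874065}{405087207} \approx 0.54525$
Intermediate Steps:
$p{\left(R \right)} = \left(137 + R\right) \left(170 + R\right)$
$\frac{p{\left(-105 \right)}}{-21325 - 2593} - \frac{21415}{-33873} = \frac{23290 + \left(-105\right)^{2} + 307 \left(-105\right)}{-21325 - 2593} - \frac{21415}{-33873} = \frac{23290 + 11025 - 32235}{-21325 - 2593} - - \frac{21415}{33873} = \frac{2080}{-23918} + \frac{21415}{33873} = 2080 \left(- \frac{1}{23918}\right) + \frac{21415}{33873} = - \frac{1040}{11959} + \frac{21415}{33873} = \frac{220874065}{405087207}$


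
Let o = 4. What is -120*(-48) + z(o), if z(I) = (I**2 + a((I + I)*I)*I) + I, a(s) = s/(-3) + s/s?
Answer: 17224/3 ≈ 5741.3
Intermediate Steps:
a(s) = 1 - s/3 (a(s) = s*(-1/3) + 1 = -s/3 + 1 = 1 - s/3)
z(I) = I + I**2 + I*(1 - 2*I**2/3) (z(I) = (I**2 + (1 - (I + I)*I/3)*I) + I = (I**2 + (1 - 2*I*I/3)*I) + I = (I**2 + (1 - 2*I**2/3)*I) + I = (I**2 + I*(1 - 2*I**2/3)) + I = I + I**2 + I*(1 - 2*I**2/3))
-120*(-48) + z(o) = -120*(-48) + (1/3)*4*(6 - 2*4**2 + 3*4) = 5760 + (1/3)*4*(6 - 2*16 + 12) = 5760 + (1/3)*4*(6 - 32 + 12) = 5760 + (1/3)*4*(-14) = 5760 - 56/3 = 17224/3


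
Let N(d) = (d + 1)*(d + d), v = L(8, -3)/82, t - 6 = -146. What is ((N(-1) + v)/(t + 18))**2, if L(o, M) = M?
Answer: 9/100080016 ≈ 8.9928e-8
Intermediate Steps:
t = -140 (t = 6 - 146 = -140)
v = -3/82 ≈ -0.036585
N(d) = 2*d*(1 + d) (N(d) = (1 + d)*(2*d) = 2*d*(1 + d))
((N(-1) + v)/(t + 18))**2 = ((2*(-1)*(1 - 1) - 3/82)/(-140 + 18))**2 = ((2*(-1)*0 - 3/82)/(-122))**2 = ((0 - 3/82)*(-1/122))**2 = (-3/82*(-1/122))**2 = (3/10004)**2 = 9/100080016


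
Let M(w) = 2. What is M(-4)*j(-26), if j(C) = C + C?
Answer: -104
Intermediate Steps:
j(C) = 2*C
M(-4)*j(-26) = 2*(2*(-26)) = 2*(-52) = -104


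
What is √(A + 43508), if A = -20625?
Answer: 7*√467 ≈ 151.27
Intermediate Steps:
√(A + 43508) = √(-20625 + 43508) = √22883 = 7*√467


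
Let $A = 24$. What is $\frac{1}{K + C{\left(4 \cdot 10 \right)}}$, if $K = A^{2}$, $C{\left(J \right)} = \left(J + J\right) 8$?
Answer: $\frac{1}{1216} \approx 0.00082237$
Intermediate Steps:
$C{\left(J \right)} = 16 J$ ($C{\left(J \right)} = 2 J 8 = 16 J$)
$K = 576$ ($K = 24^{2} = 576$)
$\frac{1}{K + C{\left(4 \cdot 10 \right)}} = \frac{1}{576 + 16 \cdot 4 \cdot 10} = \frac{1}{576 + 16 \cdot 40} = \frac{1}{576 + 640} = \frac{1}{1216}$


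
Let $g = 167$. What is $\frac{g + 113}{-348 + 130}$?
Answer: $- \frac{140}{109} \approx -1.2844$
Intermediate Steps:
$\frac{g + 113}{-348 + 130} = \frac{167 + 113}{-348 + 130} = \frac{280}{-218} = 280 \left(- \frac{1}{218}\right) = - \frac{140}{109}$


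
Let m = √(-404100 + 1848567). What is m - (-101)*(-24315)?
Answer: -2455815 + √1444467 ≈ -2.4546e+6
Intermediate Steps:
m = √1444467 ≈ 1201.9
m - (-101)*(-24315) = √1444467 - (-101)*(-24315) = √1444467 - 1*2455815 = √1444467 - 2455815 = -2455815 + √1444467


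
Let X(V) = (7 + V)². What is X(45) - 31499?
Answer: -28795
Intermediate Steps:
X(45) - 31499 = (7 + 45)² - 31499 = 52² - 31499 = 2704 - 31499 = -28795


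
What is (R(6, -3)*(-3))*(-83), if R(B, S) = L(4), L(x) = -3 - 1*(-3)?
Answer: 0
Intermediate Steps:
L(x) = 0 (L(x) = -3 + 3 = 0)
R(B, S) = 0
(R(6, -3)*(-3))*(-83) = (0*(-3))*(-83) = 0*(-83) = 0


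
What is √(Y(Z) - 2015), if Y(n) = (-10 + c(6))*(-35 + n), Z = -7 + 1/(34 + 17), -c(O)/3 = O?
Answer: I*√2183667/51 ≈ 28.975*I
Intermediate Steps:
c(O) = -3*O
Z = -356/51 (Z = -7 + 1/51 = -356/51 ≈ -6.9804)
Y(n) = 980 - 28*n (Y(n) = (-10 - 3*6)*(-35 + n) = (-10 - 18)*(-35 + n) = -28*(-35 + n) = 980 - 28*n)
√(Y(Z) - 2015) = √((980 - 28*(-356/51)) - 2015) = √((980 + 9968/51) - 2015) = √(59948/51 - 2015) = √(-42817/51) = I*√2183667/51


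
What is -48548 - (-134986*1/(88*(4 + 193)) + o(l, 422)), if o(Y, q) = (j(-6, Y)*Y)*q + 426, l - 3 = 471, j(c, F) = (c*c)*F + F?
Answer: -30408557781891/8668 ≈ -3.5081e+9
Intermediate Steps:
j(c, F) = F + F*c² (j(c, F) = c²*F + F = F*c² + F = F + F*c²)
l = 474 (l = 3 + 471 = 474)
o(Y, q) = 426 + 37*q*Y² (o(Y, q) = ((Y*(1 + (-6)²))*Y)*q + 426 = ((Y*(1 + 36))*Y)*q + 426 = ((Y*37)*Y)*q + 426 = ((37*Y)*Y)*q + 426 = (37*Y²)*q + 426 = 37*q*Y² + 426 = 426 + 37*q*Y²)
-48548 - (-134986*1/(88*(4 + 193)) + o(l, 422)) = -48548 - (-134986*1/(88*(4 + 193)) + (426 + 37*422*474²)) = -48548 - (-134986/(88*197) + (426 + 37*422*224676)) = -48548 - (-134986/17336 + (426 + 3508091064)) = -48548 - (-134986*1/17336 + 3508091490) = -48548 - (-67493/8668 + 3508091490) = -48548 - 1*30408136967827/8668 = -48548 - 30408136967827/8668 = -30408557781891/8668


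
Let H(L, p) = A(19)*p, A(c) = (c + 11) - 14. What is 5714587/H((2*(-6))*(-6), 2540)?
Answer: 5714587/40640 ≈ 140.61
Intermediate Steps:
A(c) = -3 + c (A(c) = (11 + c) - 14 = -3 + c)
H(L, p) = 16*p (H(L, p) = (-3 + 19)*p = 16*p)
5714587/H((2*(-6))*(-6), 2540) = 5714587/((16*2540)) = 5714587/40640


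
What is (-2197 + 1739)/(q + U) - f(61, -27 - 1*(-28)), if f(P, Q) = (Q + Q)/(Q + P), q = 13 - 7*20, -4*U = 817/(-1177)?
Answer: 66247085/18510069 ≈ 3.5790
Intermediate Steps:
U = 817/4708 (U = -817/(4*(-1177)) = -817*(-1)/(4*1177) = -1/4*(-817/1177) = 817/4708 ≈ 0.17353)
q = -127 (q = 13 - 140 = -127)
f(P, Q) = 2*Q/(P + Q) (f(P, Q) = (2*Q)/(P + Q) = 2*Q/(P + Q))
(-2197 + 1739)/(q + U) - f(61, -27 - 1*(-28)) = (-2197 + 1739)/(-127 + 817/4708) - 2*(-27 - 1*(-28))/(61 + (-27 - 1*(-28))) = -458/(-597099/4708) - 2*(-27 + 28)/(61 + (-27 + 28)) = -458*(-4708/597099) - 2/(61 + 1) = 2156264/597099 - 2/62 = 2156264/597099 - 1*1/31 = 2156264/597099 - 1/31 = 66247085/18510069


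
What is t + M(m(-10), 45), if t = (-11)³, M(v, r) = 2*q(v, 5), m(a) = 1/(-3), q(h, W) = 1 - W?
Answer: -1339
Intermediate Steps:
m(a) = -⅓
M(v, r) = -8 (M(v, r) = 2*(1 - 1*5) = 2*(1 - 5) = 2*(-4) = -8)
t = -1331
t + M(m(-10), 45) = -1331 - 8 = -1339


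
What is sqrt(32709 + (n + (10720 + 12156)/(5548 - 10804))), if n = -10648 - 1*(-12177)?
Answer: sqrt(6567519898)/438 ≈ 185.02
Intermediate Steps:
n = 1529 (n = -10648 + 12177 = 1529)
sqrt(32709 + (n + (10720 + 12156)/(5548 - 10804))) = sqrt(32709 + (1529 + (10720 + 12156)/(5548 - 10804))) = sqrt(32709 + (1529 + 22876/(-5256))) = sqrt(32709 + (1529 + 22876*(-1/5256))) = sqrt(32709 + (1529 - 5719/1314)) = sqrt(32709 + 2003387/1314) = sqrt(44983013/1314) = sqrt(6567519898)/438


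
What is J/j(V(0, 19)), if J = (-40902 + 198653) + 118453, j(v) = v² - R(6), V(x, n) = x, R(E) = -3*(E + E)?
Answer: 23017/3 ≈ 7672.3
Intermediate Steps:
R(E) = -6*E
j(v) = 36 + v² (j(v) = v² - (-6)*6 = v² - 1*(-36) = v² + 36 = 36 + v²)
J = 276204 (J = 157751 + 118453 = 276204)
J/j(V(0, 19)) = 276204/(36 + 0²) = 276204/(36 + 0) = 276204/36 = 276204*(1/36) = 23017/3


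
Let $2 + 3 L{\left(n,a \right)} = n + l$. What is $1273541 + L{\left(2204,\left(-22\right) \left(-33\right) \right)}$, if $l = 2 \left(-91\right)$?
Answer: $\frac{3822643}{3} \approx 1.2742 \cdot 10^{6}$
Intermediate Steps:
$l = -182$
$L{\left(n,a \right)} = - \frac{184}{3} + \frac{n}{3}$ ($L{\left(n,a \right)} = - \frac{2}{3} + \frac{n - 182}{3} = - \frac{2}{3} + \frac{-182 + n}{3} = - \frac{2}{3} + \left(- \frac{182}{3} + \frac{n}{3}\right) = - \frac{184}{3} + \frac{n}{3}$)
$1273541 + L{\left(2204,\left(-22\right) \left(-33\right) \right)} = 1273541 + \left(- \frac{184}{3} + \frac{1}{3} \cdot 2204\right) = 1273541 + \left(- \frac{184}{3} + \frac{2204}{3}\right) = 1273541 + \frac{2020}{3} = \frac{3822643}{3}$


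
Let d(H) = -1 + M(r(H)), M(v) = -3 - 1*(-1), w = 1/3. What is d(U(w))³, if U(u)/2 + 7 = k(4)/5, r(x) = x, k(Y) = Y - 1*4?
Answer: -27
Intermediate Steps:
k(Y) = -4 + Y (k(Y) = Y - 4 = -4 + Y)
w = ⅓ ≈ 0.33333
U(u) = -14 (U(u) = -14 + 2*((-4 + 4)/5) = -14 + 2*(0*(⅕)) = -14 + 2*0 = -14 + 0 = -14)
M(v) = -2 (M(v) = -3 + 1 = -2)
d(H) = -3 (d(H) = -1 - 2 = -3)
d(U(w))³ = (-3)³ = -27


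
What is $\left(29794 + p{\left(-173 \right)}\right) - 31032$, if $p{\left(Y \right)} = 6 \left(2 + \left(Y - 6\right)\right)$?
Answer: $-2300$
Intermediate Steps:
$p{\left(Y \right)} = -24 + 6 Y$ ($p{\left(Y \right)} = 6 \left(2 + \left(-6 + Y\right)\right) = 6 \left(-4 + Y\right) = -24 + 6 Y$)
$\left(29794 + p{\left(-173 \right)}\right) - 31032 = \left(29794 + \left(-24 + 6 \left(-173\right)\right)\right) - 31032 = \left(29794 - 1062\right) - 31032 = 28732 - 31032 = -2300$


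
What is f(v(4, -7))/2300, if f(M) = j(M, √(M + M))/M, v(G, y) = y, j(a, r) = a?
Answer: 1/2300 ≈ 0.00043478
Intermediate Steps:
f(M) = 1 (f(M) = M/M = 1)
f(v(4, -7))/2300 = 1/2300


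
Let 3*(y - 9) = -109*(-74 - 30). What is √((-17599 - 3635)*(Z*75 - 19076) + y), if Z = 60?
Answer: √2785595145/3 ≈ 17593.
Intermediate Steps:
y = 11363/3 (y = 9 + (-109*(-74 - 30))/3 = 9 + (-109*(-104))/3 = 9 + (⅓)*11336 = 9 + 11336/3 = 11363/3 ≈ 3787.7)
√((-17599 - 3635)*(Z*75 - 19076) + y) = √((-17599 - 3635)*(60*75 - 19076) + 11363/3) = √(-21234*(4500 - 19076) + 11363/3) = √(-21234*(-14576) + 11363/3) = √(309506784 + 11363/3) = √(928531715/3) = √2785595145/3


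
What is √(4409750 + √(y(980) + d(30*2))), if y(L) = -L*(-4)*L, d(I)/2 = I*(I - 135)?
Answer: √(4409750 + 10*√38326) ≈ 2100.4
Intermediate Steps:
d(I) = 2*I*(-135 + I) (d(I) = 2*(I*(I - 135)) = 2*(I*(-135 + I)) = 2*I*(-135 + I))
y(L) = 4*L² (y(L) = -(-4*L)*L = -(-4)*L² = 4*L²)
√(4409750 + √(y(980) + d(30*2))) = √(4409750 + √(4*980² + 2*(30*2)*(-135 + 30*2))) = √(4409750 + √(4*960400 + 2*60*(-135 + 60))) = √(4409750 + √(3841600 + 2*60*(-75))) = √(4409750 + √(3841600 - 9000)) = √(4409750 + √3832600) = √(4409750 + 10*√38326)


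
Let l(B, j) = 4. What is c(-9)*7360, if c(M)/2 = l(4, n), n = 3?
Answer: 58880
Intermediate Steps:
c(M) = 8 (c(M) = 2*4 = 8)
c(-9)*7360 = 8*7360 = 58880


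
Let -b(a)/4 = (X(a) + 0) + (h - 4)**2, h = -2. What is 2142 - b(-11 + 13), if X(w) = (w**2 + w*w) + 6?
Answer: 2342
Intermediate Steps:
X(w) = 6 + 2*w**2 (X(w) = (w**2 + w**2) + 6 = 2*w**2 + 6 = 6 + 2*w**2)
b(a) = -168 - 8*a**2 (b(a) = -4*(((6 + 2*a**2) + 0) + (-2 - 4)**2) = -4*((6 + 2*a**2) + (-6)**2) = -4*((6 + 2*a**2) + 36) = -4*(42 + 2*a**2) = -168 - 8*a**2)
2142 - b(-11 + 13) = 2142 - (-168 - 8*(-11 + 13)**2) = 2142 - (-168 - 8*2**2) = 2142 - (-168 - 8*4) = 2142 - (-168 - 32) = 2142 - 1*(-200) = 2142 + 200 = 2342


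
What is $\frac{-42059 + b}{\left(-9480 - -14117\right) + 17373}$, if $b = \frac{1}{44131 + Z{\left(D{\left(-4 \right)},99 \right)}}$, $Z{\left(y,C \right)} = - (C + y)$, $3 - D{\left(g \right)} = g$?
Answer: $- \frac{925823737}{484495125} \approx -1.9109$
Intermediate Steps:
$D{\left(g \right)} = 3 - g$
$Z{\left(y,C \right)} = - C - y$
$b = \frac{1}{44025}$ ($b = \frac{1}{44131 - \left(102 + 4\right)} = \frac{1}{44131 - 106} = \frac{1}{44025} \approx 2.2714 \cdot 10^{-5}$)
$\frac{-42059 + b}{\left(-9480 - -14117\right) + 17373} = \frac{-42059 + \frac{1}{44025}}{\left(-9480 - -14117\right) + 17373} = - \frac{1851647474}{44025 \left(\left(-9480 + 14117\right) + 17373\right)} = - \frac{1851647474}{44025 \left(4637 + 17373\right)} = - \frac{1851647474}{44025 \cdot 22010} = \left(- \frac{1851647474}{44025}\right) \frac{1}{22010} = - \frac{925823737}{484495125}$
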